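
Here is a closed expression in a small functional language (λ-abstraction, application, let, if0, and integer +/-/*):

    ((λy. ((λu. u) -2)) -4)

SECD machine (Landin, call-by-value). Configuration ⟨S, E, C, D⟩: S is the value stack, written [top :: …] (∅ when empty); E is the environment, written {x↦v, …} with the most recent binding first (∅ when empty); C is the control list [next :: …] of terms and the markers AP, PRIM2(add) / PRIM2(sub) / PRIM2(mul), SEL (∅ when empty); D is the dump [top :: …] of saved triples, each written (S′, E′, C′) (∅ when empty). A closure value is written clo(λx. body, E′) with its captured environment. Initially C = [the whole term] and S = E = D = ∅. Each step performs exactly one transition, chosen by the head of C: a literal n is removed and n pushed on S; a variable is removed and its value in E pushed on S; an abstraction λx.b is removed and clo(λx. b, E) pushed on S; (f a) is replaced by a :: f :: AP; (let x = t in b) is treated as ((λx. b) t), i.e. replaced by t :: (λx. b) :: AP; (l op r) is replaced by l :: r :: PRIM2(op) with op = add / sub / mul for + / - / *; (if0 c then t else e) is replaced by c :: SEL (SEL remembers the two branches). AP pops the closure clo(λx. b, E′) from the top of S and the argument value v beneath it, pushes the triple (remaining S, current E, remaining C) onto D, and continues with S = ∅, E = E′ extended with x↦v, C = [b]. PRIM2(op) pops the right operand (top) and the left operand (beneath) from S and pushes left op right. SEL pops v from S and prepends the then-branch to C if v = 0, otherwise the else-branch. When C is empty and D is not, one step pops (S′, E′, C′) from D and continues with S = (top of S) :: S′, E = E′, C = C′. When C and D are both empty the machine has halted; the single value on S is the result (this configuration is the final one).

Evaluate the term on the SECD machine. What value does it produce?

0. [S=∅ | E=∅ | C=[((λy. ((λu. u) -2)) -4)] | D=∅]
1. [S=∅ | E=∅ | C=[-4 :: (λy. ((λu. u) -2)) :: AP] | D=∅]
2. [S=[-4] | E=∅ | C=[(λy. ((λu. u) -2)) :: AP] | D=∅]
3. [S=[clo(λy. ((λu. u) -2), ∅) :: -4] | E=∅ | C=[AP] | D=∅]
4. [S=∅ | E={y↦-4} | C=[((λu. u) -2)] | D=[(∅, ∅, ∅)]]
5. [S=∅ | E={y↦-4} | C=[-2 :: (λu. u) :: AP] | D=[(∅, ∅, ∅)]]
6. [S=[-2] | E={y↦-4} | C=[(λu. u) :: AP] | D=[(∅, ∅, ∅)]]
7. [S=[clo(λu. u, {y↦-4}) :: -2] | E={y↦-4} | C=[AP] | D=[(∅, ∅, ∅)]]
8. [S=∅ | E={u↦-2, y↦-4} | C=[u] | D=[(∅, {y↦-4}, ∅) :: (∅, ∅, ∅)]]
9. [S=[-2] | E={u↦-2, y↦-4} | C=∅ | D=[(∅, {y↦-4}, ∅) :: (∅, ∅, ∅)]]
10. [S=[-2] | E={y↦-4} | C=∅ | D=[(∅, ∅, ∅)]]
11. [S=[-2] | E=∅ | C=∅ | D=∅]
→ final value -2

Answer: -2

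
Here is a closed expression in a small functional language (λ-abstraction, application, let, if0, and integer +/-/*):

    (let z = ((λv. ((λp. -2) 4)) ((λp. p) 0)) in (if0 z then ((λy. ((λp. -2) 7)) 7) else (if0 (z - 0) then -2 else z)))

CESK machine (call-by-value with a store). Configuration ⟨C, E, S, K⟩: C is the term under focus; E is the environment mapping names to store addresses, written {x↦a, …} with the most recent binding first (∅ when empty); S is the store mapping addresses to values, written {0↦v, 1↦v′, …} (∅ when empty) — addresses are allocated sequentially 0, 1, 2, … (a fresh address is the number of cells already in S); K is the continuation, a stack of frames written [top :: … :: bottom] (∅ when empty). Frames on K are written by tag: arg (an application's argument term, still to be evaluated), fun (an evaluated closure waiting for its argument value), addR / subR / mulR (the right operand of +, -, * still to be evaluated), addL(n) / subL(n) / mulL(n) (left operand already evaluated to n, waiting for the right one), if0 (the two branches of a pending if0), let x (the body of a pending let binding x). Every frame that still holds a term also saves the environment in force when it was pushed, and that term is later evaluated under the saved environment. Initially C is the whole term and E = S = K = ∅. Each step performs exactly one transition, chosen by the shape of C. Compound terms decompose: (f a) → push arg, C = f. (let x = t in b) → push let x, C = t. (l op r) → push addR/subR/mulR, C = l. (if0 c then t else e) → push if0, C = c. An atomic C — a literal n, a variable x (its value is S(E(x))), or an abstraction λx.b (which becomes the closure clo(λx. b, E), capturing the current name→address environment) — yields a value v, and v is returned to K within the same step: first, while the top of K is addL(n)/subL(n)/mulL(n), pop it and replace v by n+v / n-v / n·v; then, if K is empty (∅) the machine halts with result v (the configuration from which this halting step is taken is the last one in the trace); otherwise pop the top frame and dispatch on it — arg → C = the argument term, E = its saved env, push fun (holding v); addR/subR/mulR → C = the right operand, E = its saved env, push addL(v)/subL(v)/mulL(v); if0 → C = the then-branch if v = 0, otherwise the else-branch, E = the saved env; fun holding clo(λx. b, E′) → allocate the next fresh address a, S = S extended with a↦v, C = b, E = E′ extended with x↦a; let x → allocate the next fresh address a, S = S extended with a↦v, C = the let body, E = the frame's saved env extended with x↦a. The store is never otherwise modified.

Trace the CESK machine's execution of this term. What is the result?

Answer: -2

Machine steps:
[0] [C=(let z = ((λv. ((λp. -2) 4)) ((λp. p) 0)) in (if0 z then ((λy. ((λp. -2) 7)) 7) else (if0 (z - 0) then -2 else z))) | E=∅ | S=∅ | K=∅]
[1] [C=((λv. ((λp. -2) 4)) ((λp. p) 0)) | E=∅ | S=∅ | K=[let z]]
[2] [C=(λv. ((λp. -2) 4)) | E=∅ | S=∅ | K=[arg :: let z]]
[3] [C=((λp. p) 0) | E=∅ | S=∅ | K=[fun :: let z]]
[4] [C=(λp. p) | E=∅ | S=∅ | K=[arg :: fun :: let z]]
[5] [C=0 | E=∅ | S=∅ | K=[fun :: fun :: let z]]
[6] [C=p | E={p↦0} | S={0↦0} | K=[fun :: let z]]
[7] [C=((λp. -2) 4) | E={v↦1} | S={0↦0, 1↦0} | K=[let z]]
[8] [C=(λp. -2) | E={v↦1} | S={0↦0, 1↦0} | K=[arg :: let z]]
[9] [C=4 | E={v↦1} | S={0↦0, 1↦0} | K=[fun :: let z]]
[10] [C=-2 | E={p↦2, v↦1} | S={0↦0, 1↦0, 2↦4} | K=[let z]]
[11] [C=(if0 z then ((λy. ((λp. -2) 7)) 7) else (if0 (z - 0) then -2 else z)) | E={z↦3} | S={0↦0, 1↦0, 2↦4, 3↦-2} | K=∅]
[12] [C=z | E={z↦3} | S={0↦0, 1↦0, 2↦4, 3↦-2} | K=[if0]]
[13] [C=(if0 (z - 0) then -2 else z) | E={z↦3} | S={0↦0, 1↦0, 2↦4, 3↦-2} | K=∅]
[14] [C=(z - 0) | E={z↦3} | S={0↦0, 1↦0, 2↦4, 3↦-2} | K=[if0]]
[15] [C=z | E={z↦3} | S={0↦0, 1↦0, 2↦4, 3↦-2} | K=[subR :: if0]]
[16] [C=0 | E={z↦3} | S={0↦0, 1↦0, 2↦4, 3↦-2} | K=[subL(-2) :: if0]]
[17] [C=z | E={z↦3} | S={0↦0, 1↦0, 2↦4, 3↦-2} | K=∅]
→ final value -2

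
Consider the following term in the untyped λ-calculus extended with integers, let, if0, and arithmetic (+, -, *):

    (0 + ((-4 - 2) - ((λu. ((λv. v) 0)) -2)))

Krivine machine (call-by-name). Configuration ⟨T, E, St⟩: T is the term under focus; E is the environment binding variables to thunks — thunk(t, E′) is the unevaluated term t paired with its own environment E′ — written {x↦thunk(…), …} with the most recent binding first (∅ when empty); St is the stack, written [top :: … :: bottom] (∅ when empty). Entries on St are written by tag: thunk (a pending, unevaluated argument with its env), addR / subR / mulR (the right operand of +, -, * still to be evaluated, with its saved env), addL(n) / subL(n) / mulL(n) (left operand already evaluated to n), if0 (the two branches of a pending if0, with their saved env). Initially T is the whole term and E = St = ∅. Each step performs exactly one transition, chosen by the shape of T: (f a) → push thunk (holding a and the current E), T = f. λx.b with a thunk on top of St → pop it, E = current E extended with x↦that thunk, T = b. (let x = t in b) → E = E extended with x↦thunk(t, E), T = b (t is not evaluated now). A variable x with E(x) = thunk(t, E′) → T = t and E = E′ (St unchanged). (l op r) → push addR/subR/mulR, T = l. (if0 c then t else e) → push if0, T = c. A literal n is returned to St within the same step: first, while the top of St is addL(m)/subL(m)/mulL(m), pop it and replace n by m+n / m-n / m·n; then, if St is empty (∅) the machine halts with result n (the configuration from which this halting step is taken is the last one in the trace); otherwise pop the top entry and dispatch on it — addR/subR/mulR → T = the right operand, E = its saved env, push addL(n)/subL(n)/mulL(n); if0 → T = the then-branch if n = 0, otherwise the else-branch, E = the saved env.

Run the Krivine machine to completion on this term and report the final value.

Answer: -6

Machine steps:
0. <T=(0 + ((-4 - 2) - ((λu. ((λv. v) 0)) -2))), E=∅, St=∅>
1. <T=0, E=∅, St=[addR]>
2. <T=((-4 - 2) - ((λu. ((λv. v) 0)) -2)), E=∅, St=[addL(0)]>
3. <T=(-4 - 2), E=∅, St=[subR :: addL(0)]>
4. <T=-4, E=∅, St=[subR :: subR :: addL(0)]>
5. <T=2, E=∅, St=[subL(-4) :: subR :: addL(0)]>
6. <T=((λu. ((λv. v) 0)) -2), E=∅, St=[subL(-6) :: addL(0)]>
7. <T=(λu. ((λv. v) 0)), E=∅, St=[thunk :: subL(-6) :: addL(0)]>
8. <T=((λv. v) 0), E={u↦thunk(-2, ∅)}, St=[subL(-6) :: addL(0)]>
9. <T=(λv. v), E={u↦thunk(-2, ∅)}, St=[thunk :: subL(-6) :: addL(0)]>
10. <T=v, E={v↦thunk(0, {u↦thunk(-2, ∅)}), u↦thunk(-2, ∅)}, St=[subL(-6) :: addL(0)]>
11. <T=0, E={u↦thunk(-2, ∅)}, St=[subL(-6) :: addL(0)]>
→ final value -6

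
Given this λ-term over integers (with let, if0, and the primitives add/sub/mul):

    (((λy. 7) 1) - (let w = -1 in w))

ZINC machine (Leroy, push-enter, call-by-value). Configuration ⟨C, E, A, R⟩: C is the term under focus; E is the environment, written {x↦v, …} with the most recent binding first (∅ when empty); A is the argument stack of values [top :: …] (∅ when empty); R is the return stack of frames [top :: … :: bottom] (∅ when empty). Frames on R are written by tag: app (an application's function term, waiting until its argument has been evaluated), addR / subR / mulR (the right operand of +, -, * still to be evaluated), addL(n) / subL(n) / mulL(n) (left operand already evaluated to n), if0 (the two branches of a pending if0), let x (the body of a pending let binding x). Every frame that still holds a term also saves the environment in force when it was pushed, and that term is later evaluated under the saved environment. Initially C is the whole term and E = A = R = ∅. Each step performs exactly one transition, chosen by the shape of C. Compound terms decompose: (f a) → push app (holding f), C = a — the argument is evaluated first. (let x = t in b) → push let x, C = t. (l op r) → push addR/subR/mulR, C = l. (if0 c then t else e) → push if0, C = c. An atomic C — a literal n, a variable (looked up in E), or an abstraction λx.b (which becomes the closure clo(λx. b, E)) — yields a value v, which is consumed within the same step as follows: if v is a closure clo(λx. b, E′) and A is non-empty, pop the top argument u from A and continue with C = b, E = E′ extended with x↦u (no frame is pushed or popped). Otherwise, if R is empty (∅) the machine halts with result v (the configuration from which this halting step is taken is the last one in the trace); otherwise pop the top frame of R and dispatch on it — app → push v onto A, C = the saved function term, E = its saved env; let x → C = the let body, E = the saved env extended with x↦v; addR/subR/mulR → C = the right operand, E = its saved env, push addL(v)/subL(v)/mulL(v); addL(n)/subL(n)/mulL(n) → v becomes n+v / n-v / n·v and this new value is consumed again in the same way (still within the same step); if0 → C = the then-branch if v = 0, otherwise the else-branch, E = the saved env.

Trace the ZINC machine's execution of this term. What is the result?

Answer: 8

Execution trace:
step 0: ⟨C=(((λy. 7) 1) - (let w = -1 in w)); E=∅; A=∅; R=∅⟩
step 1: ⟨C=((λy. 7) 1); E=∅; A=∅; R=[subR]⟩
step 2: ⟨C=1; E=∅; A=∅; R=[app :: subR]⟩
step 3: ⟨C=(λy. 7); E=∅; A=[1]; R=[subR]⟩
step 4: ⟨C=7; E={y↦1}; A=∅; R=[subR]⟩
step 5: ⟨C=(let w = -1 in w); E=∅; A=∅; R=[subL(7)]⟩
step 6: ⟨C=-1; E=∅; A=∅; R=[let w :: subL(7)]⟩
step 7: ⟨C=w; E={w↦-1}; A=∅; R=[subL(7)]⟩
→ final value 8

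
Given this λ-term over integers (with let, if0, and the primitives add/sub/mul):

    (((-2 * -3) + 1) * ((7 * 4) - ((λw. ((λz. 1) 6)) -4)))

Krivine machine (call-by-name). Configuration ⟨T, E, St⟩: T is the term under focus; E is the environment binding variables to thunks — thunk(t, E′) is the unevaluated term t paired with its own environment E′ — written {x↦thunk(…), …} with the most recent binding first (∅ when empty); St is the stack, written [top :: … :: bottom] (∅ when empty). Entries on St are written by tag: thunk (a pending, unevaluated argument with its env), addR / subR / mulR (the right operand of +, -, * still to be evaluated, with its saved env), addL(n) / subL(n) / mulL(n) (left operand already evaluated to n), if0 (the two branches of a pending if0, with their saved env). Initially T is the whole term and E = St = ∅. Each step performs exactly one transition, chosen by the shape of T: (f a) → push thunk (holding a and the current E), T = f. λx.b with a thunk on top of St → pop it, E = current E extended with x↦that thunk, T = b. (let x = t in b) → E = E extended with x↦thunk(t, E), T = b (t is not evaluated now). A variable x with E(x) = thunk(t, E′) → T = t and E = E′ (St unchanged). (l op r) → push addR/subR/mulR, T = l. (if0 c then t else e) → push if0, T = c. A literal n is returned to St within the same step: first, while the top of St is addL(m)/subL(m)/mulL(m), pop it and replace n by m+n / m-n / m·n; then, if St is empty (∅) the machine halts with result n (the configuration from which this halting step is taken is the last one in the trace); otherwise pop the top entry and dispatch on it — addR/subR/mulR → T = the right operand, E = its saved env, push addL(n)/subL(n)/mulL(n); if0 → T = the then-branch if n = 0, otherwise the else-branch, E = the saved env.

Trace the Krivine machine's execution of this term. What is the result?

t=0: ⟨T=(((-2 * -3) + 1) * ((7 * 4) - ((λw. ((λz. 1) 6)) -4))); E=∅; St=∅⟩
t=1: ⟨T=((-2 * -3) + 1); E=∅; St=[mulR]⟩
t=2: ⟨T=(-2 * -3); E=∅; St=[addR :: mulR]⟩
t=3: ⟨T=-2; E=∅; St=[mulR :: addR :: mulR]⟩
t=4: ⟨T=-3; E=∅; St=[mulL(-2) :: addR :: mulR]⟩
t=5: ⟨T=1; E=∅; St=[addL(6) :: mulR]⟩
t=6: ⟨T=((7 * 4) - ((λw. ((λz. 1) 6)) -4)); E=∅; St=[mulL(7)]⟩
t=7: ⟨T=(7 * 4); E=∅; St=[subR :: mulL(7)]⟩
t=8: ⟨T=7; E=∅; St=[mulR :: subR :: mulL(7)]⟩
t=9: ⟨T=4; E=∅; St=[mulL(7) :: subR :: mulL(7)]⟩
t=10: ⟨T=((λw. ((λz. 1) 6)) -4); E=∅; St=[subL(28) :: mulL(7)]⟩
t=11: ⟨T=(λw. ((λz. 1) 6)); E=∅; St=[thunk :: subL(28) :: mulL(7)]⟩
t=12: ⟨T=((λz. 1) 6); E={w↦thunk(-4, ∅)}; St=[subL(28) :: mulL(7)]⟩
t=13: ⟨T=(λz. 1); E={w↦thunk(-4, ∅)}; St=[thunk :: subL(28) :: mulL(7)]⟩
t=14: ⟨T=1; E={z↦thunk(6, {w↦thunk(-4, ∅)}), w↦thunk(-4, ∅)}; St=[subL(28) :: mulL(7)]⟩
→ final value 189

Answer: 189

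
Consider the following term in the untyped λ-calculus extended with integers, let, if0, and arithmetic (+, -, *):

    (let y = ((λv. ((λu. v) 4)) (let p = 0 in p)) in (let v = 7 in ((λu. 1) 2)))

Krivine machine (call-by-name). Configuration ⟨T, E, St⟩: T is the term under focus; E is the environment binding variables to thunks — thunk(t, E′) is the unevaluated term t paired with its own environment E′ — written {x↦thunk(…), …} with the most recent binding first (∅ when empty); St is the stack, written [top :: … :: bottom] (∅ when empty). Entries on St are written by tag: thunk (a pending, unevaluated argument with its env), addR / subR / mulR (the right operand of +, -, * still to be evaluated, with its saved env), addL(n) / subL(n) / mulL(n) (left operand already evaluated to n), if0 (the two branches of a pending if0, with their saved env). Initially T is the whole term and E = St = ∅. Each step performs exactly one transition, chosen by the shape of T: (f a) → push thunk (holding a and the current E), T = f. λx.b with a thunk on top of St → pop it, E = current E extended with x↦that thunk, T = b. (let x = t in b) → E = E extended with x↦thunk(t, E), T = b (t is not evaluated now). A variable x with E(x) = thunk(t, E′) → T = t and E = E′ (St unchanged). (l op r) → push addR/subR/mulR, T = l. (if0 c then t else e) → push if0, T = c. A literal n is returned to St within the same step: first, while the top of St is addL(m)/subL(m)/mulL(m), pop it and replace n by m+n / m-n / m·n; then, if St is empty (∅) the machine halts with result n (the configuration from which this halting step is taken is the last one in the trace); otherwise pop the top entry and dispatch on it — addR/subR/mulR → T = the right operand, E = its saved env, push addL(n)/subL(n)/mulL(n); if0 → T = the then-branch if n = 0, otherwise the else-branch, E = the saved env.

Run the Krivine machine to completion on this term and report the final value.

0. ⟨T=(let y = ((λv. ((λu. v) 4)) (let p = 0 in p)) in (let v = 7 in ((λu. 1) 2))); E=∅; St=∅⟩
1. ⟨T=(let v = 7 in ((λu. 1) 2)); E={y↦thunk(((λv. ((λu. v) 4)) (let p = 0 in p)), ∅)}; St=∅⟩
2. ⟨T=((λu. 1) 2); E={v↦thunk(7, {y↦thunk(((λv. ((λu. v) 4)) (let p = 0 in p)), ∅)}), y↦thunk(((λv. ((λu. v) 4)) (let p = 0 in p)), ∅)}; St=∅⟩
3. ⟨T=(λu. 1); E={v↦thunk(7, {y↦thunk(((λv. ((λu. v) 4)) (let p = 0 in p)), ∅)}), y↦thunk(((λv. ((λu. v) 4)) (let p = 0 in p)), ∅)}; St=[thunk]⟩
4. ⟨T=1; E={u↦thunk(2, {v↦thunk(7, {y↦thunk(((λv. ((λu. v) 4)) (let p = 0 in p)), ∅)}), y↦thunk(((λv. ((λu. v) 4)) (let p = 0 in p)), ∅)}), v↦thunk(7, {y↦thunk(((λv. ((λu. v) 4)) (let p = 0 in p)), ∅)}), y↦thunk(((λv. ((λu. v) 4)) (let p = 0 in p)), ∅)}; St=∅⟩
→ final value 1

Answer: 1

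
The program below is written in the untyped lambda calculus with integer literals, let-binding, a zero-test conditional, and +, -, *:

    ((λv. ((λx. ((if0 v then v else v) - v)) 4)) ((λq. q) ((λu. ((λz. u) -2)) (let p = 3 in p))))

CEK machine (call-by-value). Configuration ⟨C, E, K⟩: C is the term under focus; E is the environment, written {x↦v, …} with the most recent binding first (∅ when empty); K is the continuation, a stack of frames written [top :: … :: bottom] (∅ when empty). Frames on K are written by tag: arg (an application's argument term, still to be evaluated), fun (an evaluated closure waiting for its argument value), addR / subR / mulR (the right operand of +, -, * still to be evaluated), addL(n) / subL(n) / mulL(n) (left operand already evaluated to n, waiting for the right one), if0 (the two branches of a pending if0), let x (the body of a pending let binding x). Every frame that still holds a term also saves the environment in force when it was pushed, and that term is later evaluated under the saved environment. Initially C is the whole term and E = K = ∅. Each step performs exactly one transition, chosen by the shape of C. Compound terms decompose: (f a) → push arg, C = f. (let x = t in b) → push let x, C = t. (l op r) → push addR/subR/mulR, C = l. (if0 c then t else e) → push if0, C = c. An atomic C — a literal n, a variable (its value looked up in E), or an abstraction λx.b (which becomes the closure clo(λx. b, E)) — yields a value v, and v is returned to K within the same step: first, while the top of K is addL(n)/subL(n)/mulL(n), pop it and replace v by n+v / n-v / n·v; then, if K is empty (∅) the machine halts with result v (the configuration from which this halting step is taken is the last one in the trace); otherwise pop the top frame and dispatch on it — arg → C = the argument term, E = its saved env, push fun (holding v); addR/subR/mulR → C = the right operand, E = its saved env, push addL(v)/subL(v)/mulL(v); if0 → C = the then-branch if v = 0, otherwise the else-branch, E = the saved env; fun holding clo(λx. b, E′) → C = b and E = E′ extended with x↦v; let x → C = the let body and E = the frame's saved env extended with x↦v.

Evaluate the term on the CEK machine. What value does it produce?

[0] ⟨C=((λv. ((λx. ((if0 v then v else v) - v)) 4)) ((λq. q) ((λu. ((λz. u) -2)) (let p = 3 in p)))); E=∅; K=∅⟩
[1] ⟨C=(λv. ((λx. ((if0 v then v else v) - v)) 4)); E=∅; K=[arg]⟩
[2] ⟨C=((λq. q) ((λu. ((λz. u) -2)) (let p = 3 in p))); E=∅; K=[fun]⟩
[3] ⟨C=(λq. q); E=∅; K=[arg :: fun]⟩
[4] ⟨C=((λu. ((λz. u) -2)) (let p = 3 in p)); E=∅; K=[fun :: fun]⟩
[5] ⟨C=(λu. ((λz. u) -2)); E=∅; K=[arg :: fun :: fun]⟩
[6] ⟨C=(let p = 3 in p); E=∅; K=[fun :: fun :: fun]⟩
[7] ⟨C=3; E=∅; K=[let p :: fun :: fun :: fun]⟩
[8] ⟨C=p; E={p↦3}; K=[fun :: fun :: fun]⟩
[9] ⟨C=((λz. u) -2); E={u↦3}; K=[fun :: fun]⟩
[10] ⟨C=(λz. u); E={u↦3}; K=[arg :: fun :: fun]⟩
[11] ⟨C=-2; E={u↦3}; K=[fun :: fun :: fun]⟩
[12] ⟨C=u; E={z↦-2, u↦3}; K=[fun :: fun]⟩
[13] ⟨C=q; E={q↦3}; K=[fun]⟩
[14] ⟨C=((λx. ((if0 v then v else v) - v)) 4); E={v↦3}; K=∅⟩
[15] ⟨C=(λx. ((if0 v then v else v) - v)); E={v↦3}; K=[arg]⟩
[16] ⟨C=4; E={v↦3}; K=[fun]⟩
[17] ⟨C=((if0 v then v else v) - v); E={x↦4, v↦3}; K=∅⟩
[18] ⟨C=(if0 v then v else v); E={x↦4, v↦3}; K=[subR]⟩
[19] ⟨C=v; E={x↦4, v↦3}; K=[if0 :: subR]⟩
[20] ⟨C=v; E={x↦4, v↦3}; K=[subR]⟩
[21] ⟨C=v; E={x↦4, v↦3}; K=[subL(3)]⟩
→ final value 0

Answer: 0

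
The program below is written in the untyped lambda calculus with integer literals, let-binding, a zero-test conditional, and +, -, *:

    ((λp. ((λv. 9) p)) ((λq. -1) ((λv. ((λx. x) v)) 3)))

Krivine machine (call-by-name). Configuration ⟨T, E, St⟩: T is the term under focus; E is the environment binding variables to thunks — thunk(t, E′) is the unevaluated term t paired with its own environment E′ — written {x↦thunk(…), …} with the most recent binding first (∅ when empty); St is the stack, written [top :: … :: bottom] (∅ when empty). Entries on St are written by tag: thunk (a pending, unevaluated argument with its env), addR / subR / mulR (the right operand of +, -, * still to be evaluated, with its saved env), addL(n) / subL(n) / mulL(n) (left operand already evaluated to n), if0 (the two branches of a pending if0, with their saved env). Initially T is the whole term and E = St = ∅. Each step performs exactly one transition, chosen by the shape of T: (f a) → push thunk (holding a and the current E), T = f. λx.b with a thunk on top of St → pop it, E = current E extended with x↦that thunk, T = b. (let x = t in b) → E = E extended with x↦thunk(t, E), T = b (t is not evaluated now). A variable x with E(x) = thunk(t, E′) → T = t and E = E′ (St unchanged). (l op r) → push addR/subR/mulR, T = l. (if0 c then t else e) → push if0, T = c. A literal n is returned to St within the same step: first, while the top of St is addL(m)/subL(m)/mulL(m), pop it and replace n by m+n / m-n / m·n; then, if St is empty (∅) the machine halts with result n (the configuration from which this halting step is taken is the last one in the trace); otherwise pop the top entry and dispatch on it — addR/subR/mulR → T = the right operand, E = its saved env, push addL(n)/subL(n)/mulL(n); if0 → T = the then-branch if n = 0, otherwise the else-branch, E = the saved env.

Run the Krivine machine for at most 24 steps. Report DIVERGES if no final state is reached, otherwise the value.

0. <T=((λp. ((λv. 9) p)) ((λq. -1) ((λv. ((λx. x) v)) 3))), E=∅, St=∅>
1. <T=(λp. ((λv. 9) p)), E=∅, St=[thunk]>
2. <T=((λv. 9) p), E={p↦thunk(((λq. -1) ((λv. ((λx. x) v)) 3)), ∅)}, St=∅>
3. <T=(λv. 9), E={p↦thunk(((λq. -1) ((λv. ((λx. x) v)) 3)), ∅)}, St=[thunk]>
4. <T=9, E={v↦thunk(p, {p↦thunk(((λq. -1) ((λv. ((λx. x) v)) 3)), ∅)}), p↦thunk(((λq. -1) ((λv. ((λx. x) v)) 3)), ∅)}, St=∅>
→ final value 9

Answer: 9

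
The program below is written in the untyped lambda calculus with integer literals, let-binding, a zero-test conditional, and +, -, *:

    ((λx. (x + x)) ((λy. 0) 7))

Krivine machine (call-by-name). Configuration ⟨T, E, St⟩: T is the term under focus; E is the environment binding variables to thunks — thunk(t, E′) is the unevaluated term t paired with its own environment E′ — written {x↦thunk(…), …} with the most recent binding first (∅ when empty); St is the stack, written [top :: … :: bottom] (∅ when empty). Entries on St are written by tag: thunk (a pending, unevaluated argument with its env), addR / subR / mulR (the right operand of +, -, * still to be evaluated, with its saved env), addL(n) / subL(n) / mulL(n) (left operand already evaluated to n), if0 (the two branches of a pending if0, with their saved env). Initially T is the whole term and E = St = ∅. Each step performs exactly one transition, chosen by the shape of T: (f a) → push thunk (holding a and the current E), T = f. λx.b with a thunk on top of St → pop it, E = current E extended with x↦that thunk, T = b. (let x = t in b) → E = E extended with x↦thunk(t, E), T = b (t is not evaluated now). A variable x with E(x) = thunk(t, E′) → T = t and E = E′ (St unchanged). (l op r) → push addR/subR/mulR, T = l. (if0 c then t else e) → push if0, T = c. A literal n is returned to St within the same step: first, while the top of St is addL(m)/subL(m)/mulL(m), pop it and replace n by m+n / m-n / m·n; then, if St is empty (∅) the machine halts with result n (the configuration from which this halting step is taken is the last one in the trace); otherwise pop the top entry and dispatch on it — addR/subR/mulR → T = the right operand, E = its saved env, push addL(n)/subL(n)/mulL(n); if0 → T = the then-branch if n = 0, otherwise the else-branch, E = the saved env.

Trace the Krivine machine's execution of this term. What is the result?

[0] <T=((λx. (x + x)) ((λy. 0) 7)), E=∅, St=∅>
[1] <T=(λx. (x + x)), E=∅, St=[thunk]>
[2] <T=(x + x), E={x↦thunk(((λy. 0) 7), ∅)}, St=∅>
[3] <T=x, E={x↦thunk(((λy. 0) 7), ∅)}, St=[addR]>
[4] <T=((λy. 0) 7), E=∅, St=[addR]>
[5] <T=(λy. 0), E=∅, St=[thunk :: addR]>
[6] <T=0, E={y↦thunk(7, ∅)}, St=[addR]>
[7] <T=x, E={x↦thunk(((λy. 0) 7), ∅)}, St=[addL(0)]>
[8] <T=((λy. 0) 7), E=∅, St=[addL(0)]>
[9] <T=(λy. 0), E=∅, St=[thunk :: addL(0)]>
[10] <T=0, E={y↦thunk(7, ∅)}, St=[addL(0)]>
→ final value 0

Answer: 0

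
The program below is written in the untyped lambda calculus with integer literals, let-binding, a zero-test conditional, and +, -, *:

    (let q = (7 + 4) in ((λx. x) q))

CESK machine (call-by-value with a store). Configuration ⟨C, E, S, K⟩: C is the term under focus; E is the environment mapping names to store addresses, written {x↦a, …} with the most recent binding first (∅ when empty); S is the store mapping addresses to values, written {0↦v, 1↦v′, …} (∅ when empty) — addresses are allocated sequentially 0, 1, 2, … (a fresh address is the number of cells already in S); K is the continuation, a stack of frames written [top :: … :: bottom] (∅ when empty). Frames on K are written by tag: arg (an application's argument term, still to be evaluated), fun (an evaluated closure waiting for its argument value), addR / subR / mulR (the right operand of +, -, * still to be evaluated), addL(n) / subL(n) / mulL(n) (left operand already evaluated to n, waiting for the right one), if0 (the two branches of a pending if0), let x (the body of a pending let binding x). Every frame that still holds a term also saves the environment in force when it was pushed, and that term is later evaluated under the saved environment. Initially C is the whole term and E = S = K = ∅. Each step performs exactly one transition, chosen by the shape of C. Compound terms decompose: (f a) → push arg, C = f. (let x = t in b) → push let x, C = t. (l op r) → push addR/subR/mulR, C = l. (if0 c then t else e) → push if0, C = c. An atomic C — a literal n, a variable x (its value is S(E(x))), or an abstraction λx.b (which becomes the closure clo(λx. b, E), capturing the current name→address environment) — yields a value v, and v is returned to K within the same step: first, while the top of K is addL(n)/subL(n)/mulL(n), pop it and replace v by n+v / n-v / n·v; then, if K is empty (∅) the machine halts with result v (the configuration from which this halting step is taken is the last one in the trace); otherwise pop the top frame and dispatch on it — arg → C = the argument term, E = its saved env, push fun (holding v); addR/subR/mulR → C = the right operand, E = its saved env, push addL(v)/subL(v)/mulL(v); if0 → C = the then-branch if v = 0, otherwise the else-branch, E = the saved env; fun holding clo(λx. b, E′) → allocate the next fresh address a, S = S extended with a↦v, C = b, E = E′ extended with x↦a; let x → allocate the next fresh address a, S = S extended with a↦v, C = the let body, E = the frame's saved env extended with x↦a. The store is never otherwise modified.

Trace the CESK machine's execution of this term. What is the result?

0. ⟨C=(let q = (7 + 4) in ((λx. x) q)); E=∅; S=∅; K=∅⟩
1. ⟨C=(7 + 4); E=∅; S=∅; K=[let q]⟩
2. ⟨C=7; E=∅; S=∅; K=[addR :: let q]⟩
3. ⟨C=4; E=∅; S=∅; K=[addL(7) :: let q]⟩
4. ⟨C=((λx. x) q); E={q↦0}; S={0↦11}; K=∅⟩
5. ⟨C=(λx. x); E={q↦0}; S={0↦11}; K=[arg]⟩
6. ⟨C=q; E={q↦0}; S={0↦11}; K=[fun]⟩
7. ⟨C=x; E={x↦1, q↦0}; S={0↦11, 1↦11}; K=∅⟩
→ final value 11

Answer: 11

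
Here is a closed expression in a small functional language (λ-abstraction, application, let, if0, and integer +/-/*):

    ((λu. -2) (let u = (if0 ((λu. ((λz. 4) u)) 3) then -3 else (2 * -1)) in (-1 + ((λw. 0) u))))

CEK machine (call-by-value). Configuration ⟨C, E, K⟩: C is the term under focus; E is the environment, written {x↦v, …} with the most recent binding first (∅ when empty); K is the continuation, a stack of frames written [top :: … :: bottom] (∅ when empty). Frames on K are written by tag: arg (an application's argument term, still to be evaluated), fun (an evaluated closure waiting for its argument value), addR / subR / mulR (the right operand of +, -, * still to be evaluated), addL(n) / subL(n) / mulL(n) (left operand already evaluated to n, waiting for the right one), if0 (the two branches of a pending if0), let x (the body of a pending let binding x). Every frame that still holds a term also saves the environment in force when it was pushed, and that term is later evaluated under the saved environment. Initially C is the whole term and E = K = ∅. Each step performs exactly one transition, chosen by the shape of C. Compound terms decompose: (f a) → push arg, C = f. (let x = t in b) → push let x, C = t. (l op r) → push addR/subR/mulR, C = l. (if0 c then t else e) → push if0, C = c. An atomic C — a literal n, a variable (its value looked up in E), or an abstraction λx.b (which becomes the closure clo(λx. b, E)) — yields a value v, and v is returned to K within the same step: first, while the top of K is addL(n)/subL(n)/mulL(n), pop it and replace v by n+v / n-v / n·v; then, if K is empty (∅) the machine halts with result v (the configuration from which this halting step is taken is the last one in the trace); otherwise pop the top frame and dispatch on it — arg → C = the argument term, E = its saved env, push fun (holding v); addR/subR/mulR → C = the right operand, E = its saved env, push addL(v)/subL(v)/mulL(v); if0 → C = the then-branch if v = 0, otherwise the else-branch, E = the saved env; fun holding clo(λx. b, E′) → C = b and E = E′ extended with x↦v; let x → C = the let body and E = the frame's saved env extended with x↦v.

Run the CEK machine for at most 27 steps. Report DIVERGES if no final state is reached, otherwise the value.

Answer: -2

Execution trace:
[0] [C=((λu. -2) (let u = (if0 ((λu. ((λz. 4) u)) 3) then -3 else (2 * -1)) in (-1 + ((λw. 0) u)))) | E=∅ | K=∅]
[1] [C=(λu. -2) | E=∅ | K=[arg]]
[2] [C=(let u = (if0 ((λu. ((λz. 4) u)) 3) then -3 else (2 * -1)) in (-1 + ((λw. 0) u))) | E=∅ | K=[fun]]
[3] [C=(if0 ((λu. ((λz. 4) u)) 3) then -3 else (2 * -1)) | E=∅ | K=[let u :: fun]]
[4] [C=((λu. ((λz. 4) u)) 3) | E=∅ | K=[if0 :: let u :: fun]]
[5] [C=(λu. ((λz. 4) u)) | E=∅ | K=[arg :: if0 :: let u :: fun]]
[6] [C=3 | E=∅ | K=[fun :: if0 :: let u :: fun]]
[7] [C=((λz. 4) u) | E={u↦3} | K=[if0 :: let u :: fun]]
[8] [C=(λz. 4) | E={u↦3} | K=[arg :: if0 :: let u :: fun]]
[9] [C=u | E={u↦3} | K=[fun :: if0 :: let u :: fun]]
[10] [C=4 | E={z↦3, u↦3} | K=[if0 :: let u :: fun]]
[11] [C=(2 * -1) | E=∅ | K=[let u :: fun]]
[12] [C=2 | E=∅ | K=[mulR :: let u :: fun]]
[13] [C=-1 | E=∅ | K=[mulL(2) :: let u :: fun]]
[14] [C=(-1 + ((λw. 0) u)) | E={u↦-2} | K=[fun]]
[15] [C=-1 | E={u↦-2} | K=[addR :: fun]]
[16] [C=((λw. 0) u) | E={u↦-2} | K=[addL(-1) :: fun]]
[17] [C=(λw. 0) | E={u↦-2} | K=[arg :: addL(-1) :: fun]]
[18] [C=u | E={u↦-2} | K=[fun :: addL(-1) :: fun]]
[19] [C=0 | E={w↦-2, u↦-2} | K=[addL(-1) :: fun]]
[20] [C=-2 | E={u↦-1} | K=∅]
→ final value -2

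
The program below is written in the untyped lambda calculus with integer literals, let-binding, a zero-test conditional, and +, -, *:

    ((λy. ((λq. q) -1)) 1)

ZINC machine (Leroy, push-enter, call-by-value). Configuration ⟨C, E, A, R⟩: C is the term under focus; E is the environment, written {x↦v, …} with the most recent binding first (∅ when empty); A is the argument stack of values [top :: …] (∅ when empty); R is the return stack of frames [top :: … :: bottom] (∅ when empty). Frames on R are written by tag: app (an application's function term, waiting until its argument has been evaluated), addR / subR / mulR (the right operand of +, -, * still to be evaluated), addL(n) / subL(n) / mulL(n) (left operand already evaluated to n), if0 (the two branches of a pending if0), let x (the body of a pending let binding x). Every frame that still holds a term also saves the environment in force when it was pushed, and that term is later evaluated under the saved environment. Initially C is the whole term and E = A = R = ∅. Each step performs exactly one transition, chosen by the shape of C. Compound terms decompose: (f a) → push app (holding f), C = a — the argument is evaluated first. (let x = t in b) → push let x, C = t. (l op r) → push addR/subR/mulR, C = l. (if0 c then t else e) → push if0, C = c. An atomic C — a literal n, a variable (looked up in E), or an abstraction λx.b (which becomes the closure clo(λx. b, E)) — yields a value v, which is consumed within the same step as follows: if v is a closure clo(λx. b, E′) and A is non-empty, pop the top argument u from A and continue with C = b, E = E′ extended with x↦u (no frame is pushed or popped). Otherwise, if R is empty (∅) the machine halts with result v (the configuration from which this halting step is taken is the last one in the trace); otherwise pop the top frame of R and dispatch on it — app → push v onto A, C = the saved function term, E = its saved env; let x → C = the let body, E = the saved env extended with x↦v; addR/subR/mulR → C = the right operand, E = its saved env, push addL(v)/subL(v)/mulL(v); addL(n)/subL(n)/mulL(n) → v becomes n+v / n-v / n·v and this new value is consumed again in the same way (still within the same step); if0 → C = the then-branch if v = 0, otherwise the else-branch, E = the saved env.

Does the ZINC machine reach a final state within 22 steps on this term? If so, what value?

Answer: -1

Machine steps:
t=0: <C=((λy. ((λq. q) -1)) 1), E=∅, A=∅, R=∅>
t=1: <C=1, E=∅, A=∅, R=[app]>
t=2: <C=(λy. ((λq. q) -1)), E=∅, A=[1], R=∅>
t=3: <C=((λq. q) -1), E={y↦1}, A=∅, R=∅>
t=4: <C=-1, E={y↦1}, A=∅, R=[app]>
t=5: <C=(λq. q), E={y↦1}, A=[-1], R=∅>
t=6: <C=q, E={q↦-1, y↦1}, A=∅, R=∅>
→ final value -1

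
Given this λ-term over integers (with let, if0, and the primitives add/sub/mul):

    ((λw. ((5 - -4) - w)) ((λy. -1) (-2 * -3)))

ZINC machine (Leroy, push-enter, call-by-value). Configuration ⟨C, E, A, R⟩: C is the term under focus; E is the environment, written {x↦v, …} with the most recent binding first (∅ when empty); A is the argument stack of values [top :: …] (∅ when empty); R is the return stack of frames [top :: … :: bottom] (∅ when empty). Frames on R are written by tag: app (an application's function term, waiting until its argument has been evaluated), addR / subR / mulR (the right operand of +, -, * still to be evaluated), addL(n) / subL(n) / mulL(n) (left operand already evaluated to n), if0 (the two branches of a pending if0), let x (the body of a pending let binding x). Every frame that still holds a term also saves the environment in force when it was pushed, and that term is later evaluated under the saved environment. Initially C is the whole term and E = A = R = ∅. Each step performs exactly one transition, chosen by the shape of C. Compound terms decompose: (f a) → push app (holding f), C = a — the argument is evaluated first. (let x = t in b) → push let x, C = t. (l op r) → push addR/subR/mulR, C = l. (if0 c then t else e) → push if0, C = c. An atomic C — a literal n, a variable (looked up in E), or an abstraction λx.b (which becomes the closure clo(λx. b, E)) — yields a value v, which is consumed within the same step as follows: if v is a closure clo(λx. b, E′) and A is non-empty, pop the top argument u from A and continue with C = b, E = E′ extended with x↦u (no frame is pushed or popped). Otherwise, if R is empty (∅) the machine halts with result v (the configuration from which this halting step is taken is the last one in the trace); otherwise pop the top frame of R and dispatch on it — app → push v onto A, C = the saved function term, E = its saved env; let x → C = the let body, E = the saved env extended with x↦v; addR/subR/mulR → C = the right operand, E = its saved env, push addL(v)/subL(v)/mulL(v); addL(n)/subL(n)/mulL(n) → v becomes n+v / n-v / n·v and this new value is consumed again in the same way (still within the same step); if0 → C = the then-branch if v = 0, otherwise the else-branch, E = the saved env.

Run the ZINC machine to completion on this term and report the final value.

step 0: [C=((λw. ((5 - -4) - w)) ((λy. -1) (-2 * -3))) | E=∅ | A=∅ | R=∅]
step 1: [C=((λy. -1) (-2 * -3)) | E=∅ | A=∅ | R=[app]]
step 2: [C=(-2 * -3) | E=∅ | A=∅ | R=[app :: app]]
step 3: [C=-2 | E=∅ | A=∅ | R=[mulR :: app :: app]]
step 4: [C=-3 | E=∅ | A=∅ | R=[mulL(-2) :: app :: app]]
step 5: [C=(λy. -1) | E=∅ | A=[6] | R=[app]]
step 6: [C=-1 | E={y↦6} | A=∅ | R=[app]]
step 7: [C=(λw. ((5 - -4) - w)) | E=∅ | A=[-1] | R=∅]
step 8: [C=((5 - -4) - w) | E={w↦-1} | A=∅ | R=∅]
step 9: [C=(5 - -4) | E={w↦-1} | A=∅ | R=[subR]]
step 10: [C=5 | E={w↦-1} | A=∅ | R=[subR :: subR]]
step 11: [C=-4 | E={w↦-1} | A=∅ | R=[subL(5) :: subR]]
step 12: [C=w | E={w↦-1} | A=∅ | R=[subL(9)]]
→ final value 10

Answer: 10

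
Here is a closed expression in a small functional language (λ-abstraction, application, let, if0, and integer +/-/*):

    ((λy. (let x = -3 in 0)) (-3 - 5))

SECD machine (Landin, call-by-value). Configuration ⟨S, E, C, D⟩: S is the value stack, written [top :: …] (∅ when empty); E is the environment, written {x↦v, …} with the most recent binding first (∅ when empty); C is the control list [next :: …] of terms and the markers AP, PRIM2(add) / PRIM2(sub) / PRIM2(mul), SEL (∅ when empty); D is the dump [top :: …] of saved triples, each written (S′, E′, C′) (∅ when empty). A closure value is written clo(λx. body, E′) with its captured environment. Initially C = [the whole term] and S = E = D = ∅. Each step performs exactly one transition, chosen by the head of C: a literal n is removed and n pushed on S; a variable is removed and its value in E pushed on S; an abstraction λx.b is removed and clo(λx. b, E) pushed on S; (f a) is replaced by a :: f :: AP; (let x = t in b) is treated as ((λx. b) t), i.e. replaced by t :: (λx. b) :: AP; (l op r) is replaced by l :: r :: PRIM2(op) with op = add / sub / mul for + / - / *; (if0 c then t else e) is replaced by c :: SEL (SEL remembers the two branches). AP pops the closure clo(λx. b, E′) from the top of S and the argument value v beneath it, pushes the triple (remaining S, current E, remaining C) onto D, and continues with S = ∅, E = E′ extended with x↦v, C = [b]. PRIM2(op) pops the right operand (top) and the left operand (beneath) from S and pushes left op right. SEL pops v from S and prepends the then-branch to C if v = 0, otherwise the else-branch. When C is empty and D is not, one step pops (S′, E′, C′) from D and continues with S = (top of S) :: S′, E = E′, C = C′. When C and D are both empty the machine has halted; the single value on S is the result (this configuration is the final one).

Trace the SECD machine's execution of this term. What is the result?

[0] [S=∅ | E=∅ | C=[((λy. (let x = -3 in 0)) (-3 - 5))] | D=∅]
[1] [S=∅ | E=∅ | C=[(-3 - 5) :: (λy. (let x = -3 in 0)) :: AP] | D=∅]
[2] [S=∅ | E=∅ | C=[-3 :: 5 :: PRIM2(sub) :: (λy. (let x = -3 in 0)) :: AP] | D=∅]
[3] [S=[-3] | E=∅ | C=[5 :: PRIM2(sub) :: (λy. (let x = -3 in 0)) :: AP] | D=∅]
[4] [S=[5 :: -3] | E=∅ | C=[PRIM2(sub) :: (λy. (let x = -3 in 0)) :: AP] | D=∅]
[5] [S=[-8] | E=∅ | C=[(λy. (let x = -3 in 0)) :: AP] | D=∅]
[6] [S=[clo(λy. (let x = -3 in 0), ∅) :: -8] | E=∅ | C=[AP] | D=∅]
[7] [S=∅ | E={y↦-8} | C=[(let x = -3 in 0)] | D=[(∅, ∅, ∅)]]
[8] [S=∅ | E={y↦-8} | C=[-3 :: (λx. 0) :: AP] | D=[(∅, ∅, ∅)]]
[9] [S=[-3] | E={y↦-8} | C=[(λx. 0) :: AP] | D=[(∅, ∅, ∅)]]
[10] [S=[clo(λx. 0, {y↦-8}) :: -3] | E={y↦-8} | C=[AP] | D=[(∅, ∅, ∅)]]
[11] [S=∅ | E={x↦-3, y↦-8} | C=[0] | D=[(∅, {y↦-8}, ∅) :: (∅, ∅, ∅)]]
[12] [S=[0] | E={x↦-3, y↦-8} | C=∅ | D=[(∅, {y↦-8}, ∅) :: (∅, ∅, ∅)]]
[13] [S=[0] | E={y↦-8} | C=∅ | D=[(∅, ∅, ∅)]]
[14] [S=[0] | E=∅ | C=∅ | D=∅]
→ final value 0

Answer: 0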